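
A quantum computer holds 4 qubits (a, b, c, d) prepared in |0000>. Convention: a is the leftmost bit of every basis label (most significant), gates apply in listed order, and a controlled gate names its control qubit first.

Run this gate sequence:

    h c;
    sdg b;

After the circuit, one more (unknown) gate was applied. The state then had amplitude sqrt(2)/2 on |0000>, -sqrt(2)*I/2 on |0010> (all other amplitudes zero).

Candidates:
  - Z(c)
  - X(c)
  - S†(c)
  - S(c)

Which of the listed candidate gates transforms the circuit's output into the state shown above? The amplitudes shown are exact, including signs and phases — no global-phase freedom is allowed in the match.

The applied gate was S†(c).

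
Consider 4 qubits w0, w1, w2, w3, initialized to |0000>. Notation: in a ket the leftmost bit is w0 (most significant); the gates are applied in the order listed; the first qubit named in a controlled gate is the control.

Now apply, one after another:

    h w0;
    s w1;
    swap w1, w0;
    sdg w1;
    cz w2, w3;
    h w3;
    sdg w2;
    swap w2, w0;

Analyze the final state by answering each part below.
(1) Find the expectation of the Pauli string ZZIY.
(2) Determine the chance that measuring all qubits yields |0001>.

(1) The observable ZZIY averages to 0.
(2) A full measurement returns |0001> with probability 1/4.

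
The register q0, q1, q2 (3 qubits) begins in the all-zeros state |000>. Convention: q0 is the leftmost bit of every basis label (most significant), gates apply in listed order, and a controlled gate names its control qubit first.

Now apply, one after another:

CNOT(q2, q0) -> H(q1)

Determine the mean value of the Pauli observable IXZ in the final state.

The observable IXZ averages to 1.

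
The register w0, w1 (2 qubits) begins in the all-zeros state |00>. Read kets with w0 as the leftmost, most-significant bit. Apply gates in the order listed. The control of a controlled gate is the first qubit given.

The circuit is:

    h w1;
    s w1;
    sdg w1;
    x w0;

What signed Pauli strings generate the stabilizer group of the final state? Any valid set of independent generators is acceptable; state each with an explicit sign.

One valid set of independent stabilizer generators is +IX, -ZI (any independent generating set of the same group is equally correct). Key observation: steps 2-3 multiply out to the identity, so the circuit reduces to the remaining gates.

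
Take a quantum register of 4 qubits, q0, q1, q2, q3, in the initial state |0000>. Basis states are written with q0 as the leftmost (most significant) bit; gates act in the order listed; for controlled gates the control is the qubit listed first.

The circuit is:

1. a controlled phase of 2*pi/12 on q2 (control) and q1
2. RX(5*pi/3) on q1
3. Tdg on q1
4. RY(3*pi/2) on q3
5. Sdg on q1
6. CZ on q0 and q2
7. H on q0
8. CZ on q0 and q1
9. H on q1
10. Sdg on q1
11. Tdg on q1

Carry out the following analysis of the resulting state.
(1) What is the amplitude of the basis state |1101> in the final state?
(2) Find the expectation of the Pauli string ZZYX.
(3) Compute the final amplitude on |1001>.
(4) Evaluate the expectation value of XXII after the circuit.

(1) The final state's coefficient on |1101> equals sqrt(2)/8 + sqrt(6)*exp(I*pi/4)/8.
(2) The observable ZZYX averages to 0.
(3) The amplitude on |1001> is -sqrt(6)/8 - sqrt(2)*exp(3*I*pi/4)/8.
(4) The observable XXII averages to -sqrt(2)/2.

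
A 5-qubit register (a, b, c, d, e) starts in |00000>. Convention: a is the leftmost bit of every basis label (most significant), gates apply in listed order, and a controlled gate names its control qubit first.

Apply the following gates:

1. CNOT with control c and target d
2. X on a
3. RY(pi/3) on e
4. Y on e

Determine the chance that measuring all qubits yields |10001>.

The probability of measuring |10001> is 3/4.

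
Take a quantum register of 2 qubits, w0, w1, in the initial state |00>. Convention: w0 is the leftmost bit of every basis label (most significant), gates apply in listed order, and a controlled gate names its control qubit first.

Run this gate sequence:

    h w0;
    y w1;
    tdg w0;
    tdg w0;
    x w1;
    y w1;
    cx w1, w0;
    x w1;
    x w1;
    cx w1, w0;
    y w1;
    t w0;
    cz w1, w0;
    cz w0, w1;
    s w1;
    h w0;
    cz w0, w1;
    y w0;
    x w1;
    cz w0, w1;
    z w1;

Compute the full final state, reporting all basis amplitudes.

The final amplitudes are 0 on |00>, -1/2 - exp(3*I*pi/4)/2 on |01>, 0 on |10>, -1/2 + exp(3*I*pi/4)/2 on |11>. Key observation: steps 6-11 multiply out to the identity, so the circuit reduces to the remaining gates.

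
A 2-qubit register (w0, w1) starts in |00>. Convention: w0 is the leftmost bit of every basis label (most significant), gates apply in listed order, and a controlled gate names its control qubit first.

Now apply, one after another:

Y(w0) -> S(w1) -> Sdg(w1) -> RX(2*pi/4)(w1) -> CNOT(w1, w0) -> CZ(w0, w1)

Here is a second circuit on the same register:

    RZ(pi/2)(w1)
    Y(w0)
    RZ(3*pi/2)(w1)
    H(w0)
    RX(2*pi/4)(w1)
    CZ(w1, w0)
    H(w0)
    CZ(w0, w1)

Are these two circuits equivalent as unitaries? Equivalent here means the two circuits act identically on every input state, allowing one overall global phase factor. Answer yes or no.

Yes, they are equivalent — the unitaries differ by at most a global phase.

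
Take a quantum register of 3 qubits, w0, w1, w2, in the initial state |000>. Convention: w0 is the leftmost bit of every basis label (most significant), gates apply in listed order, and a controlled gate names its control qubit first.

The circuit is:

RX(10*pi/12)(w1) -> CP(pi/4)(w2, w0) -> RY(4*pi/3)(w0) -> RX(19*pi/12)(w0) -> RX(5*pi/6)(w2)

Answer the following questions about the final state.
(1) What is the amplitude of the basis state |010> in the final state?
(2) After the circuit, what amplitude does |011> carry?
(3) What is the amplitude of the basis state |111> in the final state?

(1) The amplitude on |010> is (1 - I)*(sqrt(6 - 3*sqrt(2)) + (-1 - 2*I)*sqrt(sqrt(2) + 2))/32.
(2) The final state's coefficient on |011> equals -sqrt(sqrt(2) + 2)/16 - sqrt(3*sqrt(2) + 6)/32 - sqrt(6 - 3*sqrt(2))/16 - 3*sqrt(2 - sqrt(2))/32 - I*sqrt(6 - 3*sqrt(2))/16 - 3*I*sqrt(2 - sqrt(2))/32 + 3*I*sqrt(3*sqrt(2) + 6)/32 + 3*I*sqrt(sqrt(2) + 2)/16.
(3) |111> carries amplitude (1 - I)*(3*sqrt(sqrt(2) + 2) + 2*sqrt(3*sqrt(2) + 6) + (1 + 2*I)*sqrt(6 - 3*sqrt(2)) + sqrt(2 - sqrt(2))*(2 + 4*I))/32 in the final state.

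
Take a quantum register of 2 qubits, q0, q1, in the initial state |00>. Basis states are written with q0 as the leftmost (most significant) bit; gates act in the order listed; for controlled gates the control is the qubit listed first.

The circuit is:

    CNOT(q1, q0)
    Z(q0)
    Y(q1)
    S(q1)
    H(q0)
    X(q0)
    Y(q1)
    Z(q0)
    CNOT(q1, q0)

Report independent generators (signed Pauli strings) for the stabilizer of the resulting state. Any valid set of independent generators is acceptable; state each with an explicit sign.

The stabilizer group can be generated by -XI, +IZ, among other valid generating sets.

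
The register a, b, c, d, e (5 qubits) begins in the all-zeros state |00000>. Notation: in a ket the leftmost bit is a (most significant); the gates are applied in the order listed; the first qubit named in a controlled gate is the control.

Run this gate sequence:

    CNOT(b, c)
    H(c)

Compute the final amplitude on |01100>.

The amplitude on |01100> is 0.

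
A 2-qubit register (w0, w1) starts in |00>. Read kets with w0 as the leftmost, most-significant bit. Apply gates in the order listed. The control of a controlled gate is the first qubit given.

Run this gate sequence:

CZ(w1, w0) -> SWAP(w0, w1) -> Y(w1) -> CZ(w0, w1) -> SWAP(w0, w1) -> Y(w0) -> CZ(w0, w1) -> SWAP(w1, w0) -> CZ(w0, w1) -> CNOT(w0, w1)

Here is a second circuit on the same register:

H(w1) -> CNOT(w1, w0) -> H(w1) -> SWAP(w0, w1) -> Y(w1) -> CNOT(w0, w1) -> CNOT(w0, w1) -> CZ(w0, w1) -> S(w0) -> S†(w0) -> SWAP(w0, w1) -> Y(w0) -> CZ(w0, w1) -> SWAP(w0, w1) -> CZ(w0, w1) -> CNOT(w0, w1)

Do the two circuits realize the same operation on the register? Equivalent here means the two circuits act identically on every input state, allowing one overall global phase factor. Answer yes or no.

No — the two circuits implement different unitaries, even allowing a global phase.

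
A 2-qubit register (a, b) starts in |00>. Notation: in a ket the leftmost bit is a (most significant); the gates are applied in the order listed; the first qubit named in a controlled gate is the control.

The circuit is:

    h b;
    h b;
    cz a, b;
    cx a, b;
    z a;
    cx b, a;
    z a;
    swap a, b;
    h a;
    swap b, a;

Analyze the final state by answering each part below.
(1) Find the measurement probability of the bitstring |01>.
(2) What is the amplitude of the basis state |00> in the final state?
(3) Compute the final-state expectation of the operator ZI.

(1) The probability of measuring |01> is 1/2.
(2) The amplitude on |00> is sqrt(2)/2.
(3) The observable ZI averages to 1.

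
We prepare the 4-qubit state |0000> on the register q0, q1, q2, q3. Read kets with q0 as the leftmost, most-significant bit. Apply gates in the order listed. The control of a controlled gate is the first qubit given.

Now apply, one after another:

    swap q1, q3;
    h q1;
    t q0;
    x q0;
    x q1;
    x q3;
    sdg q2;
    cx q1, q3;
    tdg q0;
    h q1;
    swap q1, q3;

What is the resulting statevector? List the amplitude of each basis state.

The resulting statevector has amplitude -exp(3*I*pi/4)/2 on |1000>, exp(3*I*pi/4)/2 on |1001>, -exp(3*I*pi/4)/2 on |1100>, -exp(3*I*pi/4)/2 on |1101>, and 0 on every other basis state.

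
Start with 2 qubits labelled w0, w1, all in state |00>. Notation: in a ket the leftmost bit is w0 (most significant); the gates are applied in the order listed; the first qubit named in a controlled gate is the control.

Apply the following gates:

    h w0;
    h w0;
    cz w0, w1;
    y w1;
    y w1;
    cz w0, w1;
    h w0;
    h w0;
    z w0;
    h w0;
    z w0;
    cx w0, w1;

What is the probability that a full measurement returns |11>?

The probability of measuring |11> is 1/2. Key observation: steps 1-8 multiply out to the identity, so the circuit reduces to the remaining gates.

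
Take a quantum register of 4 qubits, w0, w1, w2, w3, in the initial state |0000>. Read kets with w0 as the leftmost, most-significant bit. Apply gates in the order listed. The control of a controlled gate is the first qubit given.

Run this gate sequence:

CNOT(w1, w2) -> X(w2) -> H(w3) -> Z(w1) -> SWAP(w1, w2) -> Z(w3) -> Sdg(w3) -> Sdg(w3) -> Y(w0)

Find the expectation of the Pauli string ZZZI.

The observable ZZZI averages to 1.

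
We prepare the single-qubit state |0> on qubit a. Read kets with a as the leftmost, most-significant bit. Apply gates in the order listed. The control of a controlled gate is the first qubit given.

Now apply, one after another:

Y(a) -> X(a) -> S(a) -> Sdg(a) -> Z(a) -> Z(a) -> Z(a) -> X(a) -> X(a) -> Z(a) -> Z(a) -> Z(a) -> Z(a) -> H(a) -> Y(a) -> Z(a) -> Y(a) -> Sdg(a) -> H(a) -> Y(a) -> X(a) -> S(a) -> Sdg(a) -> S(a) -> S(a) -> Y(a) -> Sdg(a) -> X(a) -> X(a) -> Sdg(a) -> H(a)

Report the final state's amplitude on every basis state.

The resulting statevector has amplitude -sqrt(2)*I/2 on |0>, -sqrt(2)/2 on |1>.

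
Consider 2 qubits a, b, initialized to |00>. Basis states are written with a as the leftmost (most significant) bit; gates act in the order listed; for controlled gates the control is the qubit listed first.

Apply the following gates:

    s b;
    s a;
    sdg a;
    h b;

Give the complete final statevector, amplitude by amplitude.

The resulting statevector has amplitude sqrt(2)/2 on |00>, sqrt(2)/2 on |01>, 0 on |10>, 0 on |11>. Key observation: gates 2-3 undo each other exactly, leaving only the rest of the circuit to track.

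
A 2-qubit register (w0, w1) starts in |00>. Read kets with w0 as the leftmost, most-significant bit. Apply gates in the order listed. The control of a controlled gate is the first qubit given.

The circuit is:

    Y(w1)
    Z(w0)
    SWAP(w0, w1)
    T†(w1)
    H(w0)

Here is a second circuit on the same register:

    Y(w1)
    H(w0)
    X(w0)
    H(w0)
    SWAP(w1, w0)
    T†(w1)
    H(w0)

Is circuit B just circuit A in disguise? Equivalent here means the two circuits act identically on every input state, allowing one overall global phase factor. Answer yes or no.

Yes, they are equivalent — the unitaries differ by at most a global phase.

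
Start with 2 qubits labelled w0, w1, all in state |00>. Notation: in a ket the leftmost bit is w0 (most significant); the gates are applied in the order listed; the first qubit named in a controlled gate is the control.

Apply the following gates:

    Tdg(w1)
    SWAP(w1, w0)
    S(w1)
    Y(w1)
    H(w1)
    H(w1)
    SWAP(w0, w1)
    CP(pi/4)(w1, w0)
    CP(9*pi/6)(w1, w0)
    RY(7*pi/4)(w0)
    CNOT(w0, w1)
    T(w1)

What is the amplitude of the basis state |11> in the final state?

The amplitude on |11> is -sqrt(sqrt(2) + 2)*exp(3*I*pi/4)/2. Key observation: gates 5-6 undo each other exactly, leaving only the rest of the circuit to track.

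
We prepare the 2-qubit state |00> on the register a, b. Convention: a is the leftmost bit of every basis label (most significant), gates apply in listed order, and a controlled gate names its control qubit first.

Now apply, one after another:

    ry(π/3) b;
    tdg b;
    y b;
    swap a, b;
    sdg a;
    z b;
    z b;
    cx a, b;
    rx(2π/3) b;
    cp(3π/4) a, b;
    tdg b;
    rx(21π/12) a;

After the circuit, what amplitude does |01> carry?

The amplitude on |01> is sqrt(3)*sqrt(2 - sqrt(2))/8 - sqrt(3)*I*sqrt(sqrt(2) + 2)/8.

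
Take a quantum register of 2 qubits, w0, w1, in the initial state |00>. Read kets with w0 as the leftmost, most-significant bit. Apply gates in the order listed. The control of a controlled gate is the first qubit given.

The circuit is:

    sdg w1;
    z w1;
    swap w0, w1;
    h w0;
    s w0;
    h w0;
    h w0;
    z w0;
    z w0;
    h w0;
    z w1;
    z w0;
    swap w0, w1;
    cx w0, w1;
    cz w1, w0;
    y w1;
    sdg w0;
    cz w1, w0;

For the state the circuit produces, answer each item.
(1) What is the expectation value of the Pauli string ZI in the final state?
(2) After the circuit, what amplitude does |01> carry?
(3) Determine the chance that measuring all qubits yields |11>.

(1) The expectation value of ZI is 1. Key observation: gates 7-10 undo each other exactly, leaving only the rest of the circuit to track.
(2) |01> carries amplitude -1/2 + I/2 in the final state.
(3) The probability of measuring |11> is 0.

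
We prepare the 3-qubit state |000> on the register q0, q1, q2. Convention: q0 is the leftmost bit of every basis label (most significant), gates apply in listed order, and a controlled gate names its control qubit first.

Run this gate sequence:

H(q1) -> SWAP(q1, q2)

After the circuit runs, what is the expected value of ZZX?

The expectation value of ZZX is 1.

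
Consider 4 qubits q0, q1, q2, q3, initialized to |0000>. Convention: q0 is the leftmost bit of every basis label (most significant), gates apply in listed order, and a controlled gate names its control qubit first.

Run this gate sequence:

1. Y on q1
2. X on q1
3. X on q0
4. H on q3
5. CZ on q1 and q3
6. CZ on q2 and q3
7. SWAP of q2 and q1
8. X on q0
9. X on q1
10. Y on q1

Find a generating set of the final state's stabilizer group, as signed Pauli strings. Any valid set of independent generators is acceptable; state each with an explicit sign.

One valid set of independent stabilizer generators is +IIIX, +ZIII, +IZII, +IIZI (any independent generating set of the same group is equally correct).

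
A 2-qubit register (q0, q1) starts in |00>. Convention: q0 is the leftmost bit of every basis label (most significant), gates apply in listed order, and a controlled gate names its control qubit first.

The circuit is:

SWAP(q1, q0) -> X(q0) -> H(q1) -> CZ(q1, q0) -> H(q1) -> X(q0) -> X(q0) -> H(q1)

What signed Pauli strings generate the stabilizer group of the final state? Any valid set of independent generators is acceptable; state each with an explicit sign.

One valid set of independent stabilizer generators is -IX, -ZI (any independent generating set of the same group is equally correct). Key observation: steps 5-8 multiply out to the identity, so the circuit reduces to the remaining gates.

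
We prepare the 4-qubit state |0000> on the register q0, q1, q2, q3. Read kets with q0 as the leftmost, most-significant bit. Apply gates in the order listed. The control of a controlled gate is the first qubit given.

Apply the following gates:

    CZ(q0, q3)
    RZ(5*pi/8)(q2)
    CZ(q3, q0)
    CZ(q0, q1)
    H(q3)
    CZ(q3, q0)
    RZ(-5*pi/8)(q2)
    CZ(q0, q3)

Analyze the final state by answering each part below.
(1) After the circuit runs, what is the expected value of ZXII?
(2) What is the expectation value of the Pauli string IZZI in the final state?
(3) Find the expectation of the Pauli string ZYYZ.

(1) The observable ZXII averages to 0.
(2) In the final state, IZZI has expectation 1.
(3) In the final state, ZYYZ has expectation 0.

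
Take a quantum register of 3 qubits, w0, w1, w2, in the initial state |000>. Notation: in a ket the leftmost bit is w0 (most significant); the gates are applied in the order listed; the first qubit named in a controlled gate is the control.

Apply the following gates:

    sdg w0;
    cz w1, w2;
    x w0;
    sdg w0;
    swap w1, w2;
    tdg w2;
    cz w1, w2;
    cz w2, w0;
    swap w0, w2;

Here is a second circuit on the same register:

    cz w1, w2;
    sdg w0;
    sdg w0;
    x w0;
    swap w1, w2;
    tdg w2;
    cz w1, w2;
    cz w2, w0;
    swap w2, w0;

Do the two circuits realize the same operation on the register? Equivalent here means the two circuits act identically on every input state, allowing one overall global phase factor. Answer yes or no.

No: there is an input state on which the two circuits produce genuinely different outputs (not merely differing by a phase).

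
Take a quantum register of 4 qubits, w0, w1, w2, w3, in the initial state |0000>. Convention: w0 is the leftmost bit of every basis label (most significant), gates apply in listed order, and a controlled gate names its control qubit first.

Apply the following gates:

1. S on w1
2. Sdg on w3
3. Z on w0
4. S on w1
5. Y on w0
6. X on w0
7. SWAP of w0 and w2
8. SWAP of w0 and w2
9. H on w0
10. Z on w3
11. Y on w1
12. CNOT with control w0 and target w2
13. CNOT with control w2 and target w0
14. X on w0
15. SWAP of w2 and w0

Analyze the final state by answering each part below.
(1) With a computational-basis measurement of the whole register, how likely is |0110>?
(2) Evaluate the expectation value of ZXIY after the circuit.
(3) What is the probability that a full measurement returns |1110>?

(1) Outcome |0110> occurs with probability 1/2. Key observation: the block from step 7 through step 8 cancels to the identity and can be dropped.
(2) The observable ZXIY averages to 0.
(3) Outcome |1110> occurs with probability 1/2.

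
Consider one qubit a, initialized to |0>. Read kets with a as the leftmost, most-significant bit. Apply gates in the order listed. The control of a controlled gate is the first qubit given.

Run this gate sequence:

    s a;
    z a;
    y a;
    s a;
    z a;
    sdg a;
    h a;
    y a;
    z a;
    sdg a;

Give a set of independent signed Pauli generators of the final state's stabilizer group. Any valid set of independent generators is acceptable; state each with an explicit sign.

The stabilizer group can be generated by +Y, among other valid generating sets.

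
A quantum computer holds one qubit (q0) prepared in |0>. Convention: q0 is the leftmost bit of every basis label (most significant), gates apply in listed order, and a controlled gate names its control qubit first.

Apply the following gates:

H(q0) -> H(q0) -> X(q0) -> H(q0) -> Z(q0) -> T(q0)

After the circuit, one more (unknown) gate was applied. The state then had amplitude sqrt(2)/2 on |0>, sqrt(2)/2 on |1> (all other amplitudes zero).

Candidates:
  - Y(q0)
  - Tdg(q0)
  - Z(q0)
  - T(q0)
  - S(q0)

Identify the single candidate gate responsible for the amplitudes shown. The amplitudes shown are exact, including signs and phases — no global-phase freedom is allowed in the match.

The applied gate was Tdg(q0). Key observation: gates 2-5 undo each other exactly, leaving only the rest of the circuit to track.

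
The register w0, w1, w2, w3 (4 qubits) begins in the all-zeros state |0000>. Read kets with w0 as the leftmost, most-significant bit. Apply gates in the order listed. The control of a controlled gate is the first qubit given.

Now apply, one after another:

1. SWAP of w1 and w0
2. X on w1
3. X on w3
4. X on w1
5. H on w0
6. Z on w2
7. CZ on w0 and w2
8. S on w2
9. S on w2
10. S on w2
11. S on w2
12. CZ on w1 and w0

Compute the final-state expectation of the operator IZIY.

The observable IZIY averages to 0. Key observation: steps 8-11 multiply out to the identity, so the circuit reduces to the remaining gates.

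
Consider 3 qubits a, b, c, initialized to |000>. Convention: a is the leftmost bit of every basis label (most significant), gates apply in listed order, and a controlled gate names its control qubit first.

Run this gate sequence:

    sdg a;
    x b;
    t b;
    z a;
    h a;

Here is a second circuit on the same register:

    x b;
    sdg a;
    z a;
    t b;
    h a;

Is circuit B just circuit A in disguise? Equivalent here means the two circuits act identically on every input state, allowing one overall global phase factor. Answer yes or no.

Yes — the two circuits implement the same unitary up to a global phase.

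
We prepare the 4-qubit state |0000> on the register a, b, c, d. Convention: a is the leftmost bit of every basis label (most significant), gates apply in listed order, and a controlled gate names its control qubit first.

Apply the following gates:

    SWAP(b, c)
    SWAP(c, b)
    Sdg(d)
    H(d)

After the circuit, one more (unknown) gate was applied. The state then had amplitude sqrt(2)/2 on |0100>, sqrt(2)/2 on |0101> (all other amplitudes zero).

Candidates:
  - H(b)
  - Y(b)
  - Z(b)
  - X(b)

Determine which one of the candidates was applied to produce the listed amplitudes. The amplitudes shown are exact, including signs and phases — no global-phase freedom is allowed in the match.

The applied gate was X(b).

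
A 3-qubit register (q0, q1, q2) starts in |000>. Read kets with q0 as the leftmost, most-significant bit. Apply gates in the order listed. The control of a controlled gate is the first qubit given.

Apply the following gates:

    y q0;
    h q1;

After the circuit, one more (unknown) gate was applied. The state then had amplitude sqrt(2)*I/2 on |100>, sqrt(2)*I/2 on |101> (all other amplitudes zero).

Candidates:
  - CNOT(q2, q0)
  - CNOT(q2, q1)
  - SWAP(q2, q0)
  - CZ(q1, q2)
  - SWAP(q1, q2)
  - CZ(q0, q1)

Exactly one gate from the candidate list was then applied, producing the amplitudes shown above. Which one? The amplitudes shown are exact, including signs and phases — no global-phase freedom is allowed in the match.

The unique candidate consistent with the amplitudes is SWAP(q1, q2).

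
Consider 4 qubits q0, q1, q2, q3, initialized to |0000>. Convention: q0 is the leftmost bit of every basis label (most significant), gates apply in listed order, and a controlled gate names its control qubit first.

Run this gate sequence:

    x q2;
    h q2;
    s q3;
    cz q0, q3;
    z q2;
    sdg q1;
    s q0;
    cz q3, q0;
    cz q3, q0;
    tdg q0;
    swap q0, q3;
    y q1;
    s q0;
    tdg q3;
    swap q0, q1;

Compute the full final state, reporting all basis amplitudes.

The resulting statevector has amplitude sqrt(2)*I/2 on |1000>, sqrt(2)*I/2 on |1010>, and 0 on every other basis state.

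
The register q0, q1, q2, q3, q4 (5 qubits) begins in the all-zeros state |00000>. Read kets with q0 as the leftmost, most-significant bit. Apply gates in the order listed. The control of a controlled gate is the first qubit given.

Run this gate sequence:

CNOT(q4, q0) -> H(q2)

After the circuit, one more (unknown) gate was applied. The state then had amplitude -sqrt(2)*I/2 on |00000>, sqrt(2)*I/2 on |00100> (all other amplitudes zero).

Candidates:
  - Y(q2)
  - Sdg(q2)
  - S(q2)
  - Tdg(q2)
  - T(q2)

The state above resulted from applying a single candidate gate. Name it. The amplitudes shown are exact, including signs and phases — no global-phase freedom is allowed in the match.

It was Y(q2) that produced the state shown.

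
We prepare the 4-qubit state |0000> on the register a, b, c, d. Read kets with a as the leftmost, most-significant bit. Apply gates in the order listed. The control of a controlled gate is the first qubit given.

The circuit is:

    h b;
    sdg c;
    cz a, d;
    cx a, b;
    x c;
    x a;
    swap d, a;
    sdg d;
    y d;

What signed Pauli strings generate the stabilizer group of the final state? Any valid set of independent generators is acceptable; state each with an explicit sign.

One valid set of independent stabilizer generators is +IXII, +ZIII, -IIZI, +IIIZ (any independent generating set of the same group is equally correct).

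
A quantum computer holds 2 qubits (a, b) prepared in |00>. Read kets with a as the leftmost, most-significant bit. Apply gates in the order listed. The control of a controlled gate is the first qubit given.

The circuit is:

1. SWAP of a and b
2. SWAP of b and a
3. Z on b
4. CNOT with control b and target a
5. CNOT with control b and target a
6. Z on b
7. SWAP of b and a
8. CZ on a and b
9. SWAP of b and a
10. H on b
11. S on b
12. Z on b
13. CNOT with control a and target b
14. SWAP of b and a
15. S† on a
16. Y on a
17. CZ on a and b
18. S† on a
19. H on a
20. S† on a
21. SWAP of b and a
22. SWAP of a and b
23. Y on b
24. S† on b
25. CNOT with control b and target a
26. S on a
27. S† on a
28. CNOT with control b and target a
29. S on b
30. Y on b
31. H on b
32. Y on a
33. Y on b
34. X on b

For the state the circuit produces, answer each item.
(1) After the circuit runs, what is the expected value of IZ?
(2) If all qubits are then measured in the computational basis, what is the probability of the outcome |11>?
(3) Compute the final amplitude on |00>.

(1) The expectation value of IZ is 0. Key observation: steps 23-30 multiply out to the identity, so the circuit reduces to the remaining gates.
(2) The probability of measuring |11> is 1/4.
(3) The amplitude on |00> is sqrt(2)*(1 + I)/4.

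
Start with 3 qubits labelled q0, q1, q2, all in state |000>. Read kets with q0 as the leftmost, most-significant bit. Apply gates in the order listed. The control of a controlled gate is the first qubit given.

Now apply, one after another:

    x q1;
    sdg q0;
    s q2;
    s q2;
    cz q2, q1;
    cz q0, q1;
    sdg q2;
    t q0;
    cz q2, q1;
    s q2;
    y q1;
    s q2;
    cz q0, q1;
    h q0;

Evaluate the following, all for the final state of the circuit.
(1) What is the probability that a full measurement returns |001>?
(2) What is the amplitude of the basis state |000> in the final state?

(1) Outcome |001> occurs with probability 0.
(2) |000> carries amplitude -sqrt(2)*I/2 in the final state.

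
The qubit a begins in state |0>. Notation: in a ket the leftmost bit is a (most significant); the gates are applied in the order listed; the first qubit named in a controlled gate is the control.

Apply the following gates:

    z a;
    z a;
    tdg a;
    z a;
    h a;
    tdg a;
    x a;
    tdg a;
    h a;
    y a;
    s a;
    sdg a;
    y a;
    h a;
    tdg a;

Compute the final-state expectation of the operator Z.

The expectation value of Z is 0.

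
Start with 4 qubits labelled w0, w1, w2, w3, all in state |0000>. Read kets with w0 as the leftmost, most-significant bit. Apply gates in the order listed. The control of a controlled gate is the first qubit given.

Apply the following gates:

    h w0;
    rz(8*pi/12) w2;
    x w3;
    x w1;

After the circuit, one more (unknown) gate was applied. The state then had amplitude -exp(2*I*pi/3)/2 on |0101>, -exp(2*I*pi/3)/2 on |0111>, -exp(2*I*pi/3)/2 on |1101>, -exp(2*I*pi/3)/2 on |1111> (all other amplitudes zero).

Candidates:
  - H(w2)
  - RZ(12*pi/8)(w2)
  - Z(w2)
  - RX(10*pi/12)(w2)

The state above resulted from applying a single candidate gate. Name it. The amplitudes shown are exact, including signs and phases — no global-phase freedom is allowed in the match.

It was H(w2) that produced the state shown.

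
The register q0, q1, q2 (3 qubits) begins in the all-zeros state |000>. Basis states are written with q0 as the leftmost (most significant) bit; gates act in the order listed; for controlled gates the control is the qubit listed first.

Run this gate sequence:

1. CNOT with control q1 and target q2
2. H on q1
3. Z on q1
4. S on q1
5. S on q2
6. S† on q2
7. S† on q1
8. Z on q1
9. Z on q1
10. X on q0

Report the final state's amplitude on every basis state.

The resulting statevector has amplitude sqrt(2)/2 on |100>, -sqrt(2)/2 on |110>, and 0 on every other basis state. Key observation: gates 3-8 undo each other exactly, leaving only the rest of the circuit to track.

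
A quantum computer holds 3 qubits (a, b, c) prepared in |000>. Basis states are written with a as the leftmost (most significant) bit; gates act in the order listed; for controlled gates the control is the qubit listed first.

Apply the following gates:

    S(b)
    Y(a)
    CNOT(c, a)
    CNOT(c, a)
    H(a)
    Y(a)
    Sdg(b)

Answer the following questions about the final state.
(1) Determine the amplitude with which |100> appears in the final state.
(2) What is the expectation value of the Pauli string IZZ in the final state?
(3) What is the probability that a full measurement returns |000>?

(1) The amplitude on |100> is -sqrt(2)/2.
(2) In the final state, IZZ has expectation 1.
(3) The probability of measuring |000> is 1/2.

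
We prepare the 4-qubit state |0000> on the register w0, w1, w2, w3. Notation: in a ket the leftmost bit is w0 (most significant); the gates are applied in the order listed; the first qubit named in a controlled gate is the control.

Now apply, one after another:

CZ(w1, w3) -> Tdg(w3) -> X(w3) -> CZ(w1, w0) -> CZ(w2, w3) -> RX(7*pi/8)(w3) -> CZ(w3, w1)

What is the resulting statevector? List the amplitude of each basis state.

The resulting statevector has amplitude -I*cos(pi/16) on |0000>, cos(7*pi/16) on |0001>, and 0 on every other basis state.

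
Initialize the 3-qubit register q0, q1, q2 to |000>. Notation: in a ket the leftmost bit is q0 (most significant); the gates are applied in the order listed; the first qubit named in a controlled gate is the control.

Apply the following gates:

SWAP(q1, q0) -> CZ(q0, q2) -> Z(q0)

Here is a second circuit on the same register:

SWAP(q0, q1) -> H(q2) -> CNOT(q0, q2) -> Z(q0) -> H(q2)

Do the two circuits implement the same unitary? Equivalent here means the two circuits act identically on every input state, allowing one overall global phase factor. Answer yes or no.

Yes, they are equivalent — the unitaries differ by at most a global phase.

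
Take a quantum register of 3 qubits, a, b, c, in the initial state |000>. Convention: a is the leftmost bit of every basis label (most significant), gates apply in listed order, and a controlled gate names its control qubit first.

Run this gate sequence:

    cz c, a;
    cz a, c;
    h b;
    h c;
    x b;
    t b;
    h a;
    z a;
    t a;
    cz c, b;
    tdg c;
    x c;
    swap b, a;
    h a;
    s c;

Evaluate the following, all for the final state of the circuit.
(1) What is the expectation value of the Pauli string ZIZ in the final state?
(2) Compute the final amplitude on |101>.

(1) The observable ZIZ averages to -sqrt(2)/2.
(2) |101> carries amplitude -exp(3*I*pi/4)/4 + I/4 in the final state.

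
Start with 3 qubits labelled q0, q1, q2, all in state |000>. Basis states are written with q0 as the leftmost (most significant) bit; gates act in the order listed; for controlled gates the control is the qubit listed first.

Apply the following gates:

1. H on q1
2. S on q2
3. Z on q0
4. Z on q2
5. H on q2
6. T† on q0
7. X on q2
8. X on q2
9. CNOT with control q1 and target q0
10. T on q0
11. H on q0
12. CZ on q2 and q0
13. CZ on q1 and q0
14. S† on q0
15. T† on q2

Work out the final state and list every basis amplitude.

The resulting statevector has amplitude sqrt(2)/4 on |000>, -sqrt(2)*exp(3*I*pi/4)/4 on |001>, sqrt(2)*exp(I*pi/4)/4 on |010>, sqrt(2)/4 on |011>, -sqrt(2)*I/4 on |100>, sqrt(2)*exp(I*pi/4)/4 on |101>, -sqrt(2)*exp(3*I*pi/4)/4 on |110>, sqrt(2)*I/4 on |111>. Key observation: gates 7-8 undo each other exactly, leaving only the rest of the circuit to track.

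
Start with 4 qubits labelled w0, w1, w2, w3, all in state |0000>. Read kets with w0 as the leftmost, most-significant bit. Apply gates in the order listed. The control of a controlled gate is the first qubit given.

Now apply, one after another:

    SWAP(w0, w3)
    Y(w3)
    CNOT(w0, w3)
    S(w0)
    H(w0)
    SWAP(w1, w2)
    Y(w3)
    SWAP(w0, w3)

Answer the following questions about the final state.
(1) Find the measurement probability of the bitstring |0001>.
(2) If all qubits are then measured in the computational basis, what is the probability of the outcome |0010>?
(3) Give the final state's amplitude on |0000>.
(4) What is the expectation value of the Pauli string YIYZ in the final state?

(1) A full measurement returns |0001> with probability 1/2.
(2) The probability of measuring |0010> is 0.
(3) The final state's coefficient on |0000> equals sqrt(2)/2.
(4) The expectation value of YIYZ is 0.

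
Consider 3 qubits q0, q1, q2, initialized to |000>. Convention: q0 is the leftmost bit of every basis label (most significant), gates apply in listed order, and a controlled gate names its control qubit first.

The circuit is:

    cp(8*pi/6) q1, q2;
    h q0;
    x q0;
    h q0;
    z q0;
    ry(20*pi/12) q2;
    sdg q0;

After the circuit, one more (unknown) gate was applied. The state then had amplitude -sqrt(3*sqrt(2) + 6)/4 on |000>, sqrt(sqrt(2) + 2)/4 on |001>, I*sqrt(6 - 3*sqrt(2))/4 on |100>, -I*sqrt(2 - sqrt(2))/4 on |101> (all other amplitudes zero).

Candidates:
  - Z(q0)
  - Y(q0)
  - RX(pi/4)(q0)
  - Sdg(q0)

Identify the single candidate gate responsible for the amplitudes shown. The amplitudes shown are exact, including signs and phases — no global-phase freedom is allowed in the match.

It was RX(pi/4)(q0) that produced the state shown. Key observation: the block from step 2 through step 5 cancels to the identity and can be dropped.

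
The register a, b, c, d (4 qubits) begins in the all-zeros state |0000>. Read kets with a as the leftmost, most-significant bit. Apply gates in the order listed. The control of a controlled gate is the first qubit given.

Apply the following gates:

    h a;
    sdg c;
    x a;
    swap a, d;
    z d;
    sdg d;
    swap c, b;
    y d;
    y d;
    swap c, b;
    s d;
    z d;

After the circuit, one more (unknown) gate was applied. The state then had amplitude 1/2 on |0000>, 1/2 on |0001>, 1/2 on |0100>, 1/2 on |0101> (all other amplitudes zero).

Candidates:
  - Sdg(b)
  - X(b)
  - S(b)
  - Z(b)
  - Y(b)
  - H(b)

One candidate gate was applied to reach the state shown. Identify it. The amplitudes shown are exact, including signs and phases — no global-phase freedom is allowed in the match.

It was H(b) that produced the state shown.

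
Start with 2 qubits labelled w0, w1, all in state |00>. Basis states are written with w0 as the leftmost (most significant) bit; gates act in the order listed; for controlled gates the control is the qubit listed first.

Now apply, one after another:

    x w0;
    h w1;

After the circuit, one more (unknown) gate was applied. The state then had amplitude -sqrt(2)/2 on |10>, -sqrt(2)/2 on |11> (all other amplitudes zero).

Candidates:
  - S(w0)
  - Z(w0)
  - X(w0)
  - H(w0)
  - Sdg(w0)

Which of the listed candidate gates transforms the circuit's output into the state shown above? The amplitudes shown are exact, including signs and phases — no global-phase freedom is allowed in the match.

The unique candidate consistent with the amplitudes is Z(w0).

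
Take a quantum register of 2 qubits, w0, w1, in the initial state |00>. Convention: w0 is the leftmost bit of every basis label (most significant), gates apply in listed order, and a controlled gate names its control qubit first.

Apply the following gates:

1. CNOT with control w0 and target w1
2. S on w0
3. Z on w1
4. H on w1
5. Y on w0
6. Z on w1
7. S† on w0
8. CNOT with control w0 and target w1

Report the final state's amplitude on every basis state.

The resulting statevector has amplitude 0 on |00>, 0 on |01>, -sqrt(2)/2 on |10>, sqrt(2)/2 on |11>.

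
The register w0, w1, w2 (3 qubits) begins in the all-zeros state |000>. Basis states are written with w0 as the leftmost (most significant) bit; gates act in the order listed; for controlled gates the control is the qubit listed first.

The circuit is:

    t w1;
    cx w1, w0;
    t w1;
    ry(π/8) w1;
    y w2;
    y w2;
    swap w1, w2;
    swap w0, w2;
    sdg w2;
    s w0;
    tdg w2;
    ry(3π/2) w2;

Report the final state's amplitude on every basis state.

After the circuit, the state carries amplitude -sqrt(2)*cos(pi/16)/2 on |000>, sqrt(2)*cos(pi/16)/2 on |001>, 0 on |010>, 0 on |011>, -sqrt(2)*I*sin(pi/16)/2 on |100>, sqrt(2)*I*sin(pi/16)/2 on |101>, 0 on |110>, 0 on |111>.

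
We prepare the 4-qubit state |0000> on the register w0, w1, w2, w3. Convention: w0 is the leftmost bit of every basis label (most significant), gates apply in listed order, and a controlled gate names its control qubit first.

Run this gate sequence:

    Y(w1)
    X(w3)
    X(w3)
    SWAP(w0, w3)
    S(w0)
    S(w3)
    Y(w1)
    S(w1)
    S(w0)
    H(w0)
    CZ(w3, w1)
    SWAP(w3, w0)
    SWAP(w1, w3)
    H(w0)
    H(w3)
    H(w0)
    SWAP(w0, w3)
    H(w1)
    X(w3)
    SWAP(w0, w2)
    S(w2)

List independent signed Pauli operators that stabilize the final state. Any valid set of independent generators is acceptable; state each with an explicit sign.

The stabilizer group can be generated by +IIYI, +ZIII, +IZII, -IIIZ, among other valid generating sets.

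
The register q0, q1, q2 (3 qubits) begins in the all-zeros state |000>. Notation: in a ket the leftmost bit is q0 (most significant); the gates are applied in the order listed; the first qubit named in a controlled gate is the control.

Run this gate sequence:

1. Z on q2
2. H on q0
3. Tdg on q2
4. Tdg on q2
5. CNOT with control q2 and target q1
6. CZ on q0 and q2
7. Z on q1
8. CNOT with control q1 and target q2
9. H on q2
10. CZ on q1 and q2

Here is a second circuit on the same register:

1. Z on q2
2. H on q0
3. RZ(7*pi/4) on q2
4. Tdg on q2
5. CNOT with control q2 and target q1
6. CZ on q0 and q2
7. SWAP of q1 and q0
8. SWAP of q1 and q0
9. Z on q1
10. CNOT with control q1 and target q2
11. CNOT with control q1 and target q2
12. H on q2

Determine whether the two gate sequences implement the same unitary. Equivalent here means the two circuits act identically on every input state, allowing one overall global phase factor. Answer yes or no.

Yes — the two circuits implement the same unitary up to a global phase.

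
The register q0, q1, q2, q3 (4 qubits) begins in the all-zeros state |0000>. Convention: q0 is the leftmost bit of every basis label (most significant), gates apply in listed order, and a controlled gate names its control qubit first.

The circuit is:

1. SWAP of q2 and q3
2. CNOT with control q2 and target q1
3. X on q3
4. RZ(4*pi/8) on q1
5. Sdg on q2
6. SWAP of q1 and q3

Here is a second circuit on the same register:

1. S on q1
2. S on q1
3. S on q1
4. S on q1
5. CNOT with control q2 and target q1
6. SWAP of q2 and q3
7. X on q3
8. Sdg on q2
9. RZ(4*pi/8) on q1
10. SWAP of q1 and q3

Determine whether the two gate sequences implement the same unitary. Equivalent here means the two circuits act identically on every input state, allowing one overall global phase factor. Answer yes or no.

No, they are not equivalent — no single phase factor reconciles the two unitaries.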